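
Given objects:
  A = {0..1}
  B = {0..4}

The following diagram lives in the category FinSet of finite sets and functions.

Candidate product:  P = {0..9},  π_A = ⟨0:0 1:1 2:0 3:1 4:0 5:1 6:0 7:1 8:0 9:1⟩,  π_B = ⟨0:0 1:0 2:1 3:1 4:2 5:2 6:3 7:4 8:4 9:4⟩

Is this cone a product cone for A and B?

Answer: NOT A VALID PRODUCT — duplicate pair at indices 9,7

Derivation:
|A|·|B| = 2·5 = 10;  |P| = 10
Check the pairing map k ↦ (π_A(k), π_B(k)):
  0 : (0,0)
  1 : (1,0)
  2 : (0,1)
  3 : (1,1)
  4 : (0,2)
  5 : (1,2)
  6 : (0,3)
  7 : (1,4)
  8 : (0,4)
  9 : (1,4)  ✗ repeats pair of k=7
distinct pairs in image: 9 / 10 needed
  → (1,4) hit at k=7 and k=9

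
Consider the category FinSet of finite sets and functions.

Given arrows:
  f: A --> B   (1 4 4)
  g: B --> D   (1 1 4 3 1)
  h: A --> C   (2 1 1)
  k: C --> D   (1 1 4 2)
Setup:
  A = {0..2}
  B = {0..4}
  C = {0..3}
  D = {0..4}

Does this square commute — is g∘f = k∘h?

Answer: DOES NOT COMMUTE

Trace:
Path 1 = f;g:
  0 f-->1 g-->1
  1 f-->4 g-->1
  2 f-->4 g-->1
  composite₁ = (1 1 1)
Path 2 = h;k:
  0 h-->2 k-->4
  1 h-->1 k-->1
  2 h-->1 k-->1
  composite₂ = (4 1 1)
Equal? differ; not commutative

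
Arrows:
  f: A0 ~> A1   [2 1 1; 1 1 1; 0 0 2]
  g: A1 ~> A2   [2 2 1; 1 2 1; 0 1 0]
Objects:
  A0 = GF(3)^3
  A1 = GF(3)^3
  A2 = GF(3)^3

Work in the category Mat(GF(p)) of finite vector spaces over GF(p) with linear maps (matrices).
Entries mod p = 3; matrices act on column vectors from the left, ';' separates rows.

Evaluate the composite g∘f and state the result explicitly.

Answer: [0 1 0; 1 0 2; 1 1 1]

Work:
  e0=(1,0,0) f~>(2,1,0) g~>(0,1,1)
  e1=(0,1,0) f~>(1,1,0) g~>(1,0,1)
  e2=(0,0,1) f~>(1,1,2) g~>(0,2,1)
result: [0 1 0; 1 0 2; 1 1 1]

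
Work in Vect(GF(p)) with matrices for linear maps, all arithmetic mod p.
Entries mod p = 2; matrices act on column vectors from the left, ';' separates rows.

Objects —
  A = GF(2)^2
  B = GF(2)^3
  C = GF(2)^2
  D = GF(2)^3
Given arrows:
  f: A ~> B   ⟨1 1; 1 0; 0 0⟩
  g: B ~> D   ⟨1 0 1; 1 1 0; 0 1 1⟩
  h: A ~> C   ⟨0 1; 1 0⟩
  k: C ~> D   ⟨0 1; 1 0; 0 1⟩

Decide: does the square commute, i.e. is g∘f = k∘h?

Answer: DOES NOT COMMUTE

Trace:
Along f;g (path 1):
  e0=(1,0) f~>(1,1,0) g~>(1,0,1)
  e1=(0,1) f~>(1,0,0) g~>(1,1,0)
  result₁ = ⟨1 1; 0 1; 1 0⟩
Along h;k (path 2):
  e0=(1,0) h~>(0,1) k~>(1,0,1)
  e1=(0,1) h~>(1,0) k~>(0,1,0)
  result₂ = ⟨1 0; 0 1; 1 0⟩
Equal? differ; not commutative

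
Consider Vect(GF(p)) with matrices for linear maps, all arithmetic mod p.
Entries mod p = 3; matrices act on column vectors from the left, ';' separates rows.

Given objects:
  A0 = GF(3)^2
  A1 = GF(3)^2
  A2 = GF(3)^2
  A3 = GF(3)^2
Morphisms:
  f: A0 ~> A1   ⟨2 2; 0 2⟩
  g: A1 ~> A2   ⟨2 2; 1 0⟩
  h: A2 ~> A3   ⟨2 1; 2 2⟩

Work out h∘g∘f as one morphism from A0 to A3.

Answer: ⟨1 0; 0 2⟩

Work:
  e0=[1,0] f~>[2,0] g~>[1,2] h~>[1,0]
  e1=[0,1] f~>[2,2] g~>[2,2] h~>[0,2]
composite: ⟨1 0; 0 2⟩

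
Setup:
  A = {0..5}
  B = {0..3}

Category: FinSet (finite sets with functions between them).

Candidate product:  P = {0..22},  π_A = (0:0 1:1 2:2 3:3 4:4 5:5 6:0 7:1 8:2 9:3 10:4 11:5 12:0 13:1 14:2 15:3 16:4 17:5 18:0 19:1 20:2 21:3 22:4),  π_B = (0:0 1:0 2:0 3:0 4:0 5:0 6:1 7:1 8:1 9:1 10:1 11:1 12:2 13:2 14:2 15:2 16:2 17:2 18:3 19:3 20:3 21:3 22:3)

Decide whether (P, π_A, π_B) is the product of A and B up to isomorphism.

Answer: NOT A VALID PRODUCT — |P|=23 ≠ |A|·|B|=24

Work:
|A|·|B| = 6·4 = 24;  |P| = 23
  → cardinalities differ; no bijection possible.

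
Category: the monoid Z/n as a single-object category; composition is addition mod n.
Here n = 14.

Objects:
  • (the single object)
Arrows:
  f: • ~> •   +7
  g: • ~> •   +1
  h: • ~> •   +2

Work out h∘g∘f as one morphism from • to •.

  0 +7≡7 +1≡8 +2≡10  (mod 14)
⟦path⟧: +10

Answer: +10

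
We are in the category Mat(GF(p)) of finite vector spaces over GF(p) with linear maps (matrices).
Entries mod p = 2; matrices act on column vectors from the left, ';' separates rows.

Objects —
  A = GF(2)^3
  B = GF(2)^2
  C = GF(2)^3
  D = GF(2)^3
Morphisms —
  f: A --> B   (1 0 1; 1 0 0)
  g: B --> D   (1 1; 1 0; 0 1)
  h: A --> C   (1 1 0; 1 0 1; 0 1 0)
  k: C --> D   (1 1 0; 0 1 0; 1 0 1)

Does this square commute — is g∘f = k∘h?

Along f;g (path 1):
  e0=⟨1,0,0⟩ f-->⟨1,1⟩ g-->⟨0,1,1⟩
  e1=⟨0,1,0⟩ f-->⟨0,0⟩ g-->⟨0,0,0⟩
  e2=⟨0,0,1⟩ f-->⟨1,0⟩ g-->⟨1,1,0⟩
  result₁ = (0 0 1; 1 0 1; 1 0 0)
Along h;k (path 2):
  e0=⟨1,0,0⟩ h-->⟨1,1,0⟩ k-->⟨0,1,1⟩
  e1=⟨0,1,0⟩ h-->⟨1,0,1⟩ k-->⟨1,0,0⟩
  e2=⟨0,0,1⟩ h-->⟨0,1,0⟩ k-->⟨1,1,0⟩
  result₂ = (0 1 1; 1 0 1; 1 0 0)
Equal? distinct morphisms ✗

Answer: DOES NOT COMMUTE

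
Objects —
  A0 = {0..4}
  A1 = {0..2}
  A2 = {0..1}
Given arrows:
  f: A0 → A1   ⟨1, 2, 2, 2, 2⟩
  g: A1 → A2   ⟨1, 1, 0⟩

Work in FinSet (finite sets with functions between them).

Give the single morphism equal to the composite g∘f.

  0 f→1 g→1
  1 f→2 g→0
  2 f→2 g→0
  3 f→2 g→0
  4 f→2 g→0
⟦path⟧: ⟨1, 0, 0, 0, 0⟩

Answer: ⟨1, 0, 0, 0, 0⟩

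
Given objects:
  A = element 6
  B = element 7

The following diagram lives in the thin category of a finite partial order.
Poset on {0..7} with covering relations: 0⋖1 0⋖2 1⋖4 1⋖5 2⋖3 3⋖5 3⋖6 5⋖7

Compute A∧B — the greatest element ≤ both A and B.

Answer: A∧B = 3

Work:
{x : x⊑A ∧ x⊑B} = {0,2,3}  (A=6, B=7)
  0 ⊑ 3
  2 ⊑ 3
  3 ⊑ 3
glb = 3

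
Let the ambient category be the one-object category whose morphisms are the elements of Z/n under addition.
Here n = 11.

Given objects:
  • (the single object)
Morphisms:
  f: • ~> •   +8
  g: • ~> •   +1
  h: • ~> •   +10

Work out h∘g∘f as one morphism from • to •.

  0 +8≡8 +1≡9 +10≡8  (mod 11)
result: +8

Answer: +8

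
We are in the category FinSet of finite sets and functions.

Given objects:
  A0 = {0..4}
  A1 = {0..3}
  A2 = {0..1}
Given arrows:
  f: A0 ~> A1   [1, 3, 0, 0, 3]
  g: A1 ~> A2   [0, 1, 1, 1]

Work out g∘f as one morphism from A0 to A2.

  0 f~>1 g~>1
  1 f~>3 g~>1
  2 f~>0 g~>0
  3 f~>0 g~>0
  4 f~>3 g~>1
⟦path⟧: [1, 1, 0, 0, 1]

Answer: [1, 1, 0, 0, 1]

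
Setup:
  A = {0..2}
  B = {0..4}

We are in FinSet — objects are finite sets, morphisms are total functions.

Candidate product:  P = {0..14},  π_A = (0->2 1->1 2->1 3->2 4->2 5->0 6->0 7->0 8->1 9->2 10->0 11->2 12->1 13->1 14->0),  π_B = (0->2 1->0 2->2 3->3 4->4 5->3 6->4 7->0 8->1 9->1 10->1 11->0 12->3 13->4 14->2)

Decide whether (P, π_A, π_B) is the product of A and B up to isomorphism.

Answer: VALID PRODUCT

Work:
|A|·|B| = 3·5 = 15;  |P| = 15
Check the pairing map k ↦ (π_A(k), π_B(k)):
  0 -> (2,2)
  1 -> (1,0)
  2 -> (1,2)
  3 -> (2,3)
  4 -> (2,4)
  5 -> (0,3)
  6 -> (0,4)
  7 -> (0,0)
  8 -> (1,1)
  9 -> (2,1)
  10 -> (0,1)
  11 -> (2,0)
  12 -> (1,3)
  13 -> (1,4)
  14 -> (0,2)
distinct pairs in image: 15 / 15 needed
  → bijection onto A×B; projections well-typed.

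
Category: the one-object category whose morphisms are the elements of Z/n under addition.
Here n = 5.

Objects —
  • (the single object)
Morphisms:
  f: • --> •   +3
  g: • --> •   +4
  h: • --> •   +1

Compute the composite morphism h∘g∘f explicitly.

Answer: +3

Work:
  0 +3≡3 +4≡2 +1≡3  (mod 5)
result: +3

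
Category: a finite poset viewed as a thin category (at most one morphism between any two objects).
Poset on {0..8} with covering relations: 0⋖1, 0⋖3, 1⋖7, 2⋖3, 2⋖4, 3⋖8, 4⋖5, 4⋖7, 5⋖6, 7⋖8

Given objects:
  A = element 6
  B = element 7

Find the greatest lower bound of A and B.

Lower bounds of A=6 and B=7: {2,4}
  2 ⊑ 4
  4 ⊑ 4
glb = 4

Answer: A∧B = 4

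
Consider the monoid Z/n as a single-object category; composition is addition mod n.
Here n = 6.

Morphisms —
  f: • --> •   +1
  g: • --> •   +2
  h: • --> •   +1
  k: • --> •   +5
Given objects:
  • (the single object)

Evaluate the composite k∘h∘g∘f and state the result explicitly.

Answer: +3

Derivation:
  0 +1≡1 +2≡3 +1≡4 +5≡3  (mod 6)
composite: +3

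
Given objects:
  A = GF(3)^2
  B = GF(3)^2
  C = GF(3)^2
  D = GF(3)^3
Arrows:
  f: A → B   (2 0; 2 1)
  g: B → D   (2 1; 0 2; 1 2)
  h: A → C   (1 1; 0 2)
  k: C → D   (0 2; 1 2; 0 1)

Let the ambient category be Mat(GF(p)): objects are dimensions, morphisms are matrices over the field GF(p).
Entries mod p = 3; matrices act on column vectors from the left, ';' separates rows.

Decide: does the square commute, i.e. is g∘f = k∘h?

Along f;g (path 1):
  e0=[1,0] f→[2,2] g→[0,1,0]
  e1=[0,1] f→[0,1] g→[1,2,2]
  result₁ = (0 1; 1 2; 0 2)
Along h;k (path 2):
  e0=[1,0] h→[1,0] k→[0,1,0]
  e1=[0,1] h→[1,2] k→[1,2,2]
  result₂ = (0 1; 1 2; 0 2)
Equal? equal; square commutes

Answer: COMMUTES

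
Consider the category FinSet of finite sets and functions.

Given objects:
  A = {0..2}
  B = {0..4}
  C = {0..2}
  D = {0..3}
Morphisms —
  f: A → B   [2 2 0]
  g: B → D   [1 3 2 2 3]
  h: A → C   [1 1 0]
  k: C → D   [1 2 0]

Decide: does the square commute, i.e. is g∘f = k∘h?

Answer: COMMUTES

Trace:
Along f;g (path 1):
  0 f→2 g→2
  1 f→2 g→2
  2 f→0 g→1
  ⟦path⟧₁ = [2 2 1]
Along h;k (path 2):
  0 h→1 k→2
  1 h→1 k→2
  2 h→0 k→1
  ⟦path⟧₂ = [2 2 1]
Equal? equal; square commutes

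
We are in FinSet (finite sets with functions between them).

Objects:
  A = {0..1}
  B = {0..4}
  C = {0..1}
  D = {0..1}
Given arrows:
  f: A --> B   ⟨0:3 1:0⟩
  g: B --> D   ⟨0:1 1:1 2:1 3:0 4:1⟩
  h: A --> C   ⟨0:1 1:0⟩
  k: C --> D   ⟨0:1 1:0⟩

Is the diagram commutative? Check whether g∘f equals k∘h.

Path 1 = f;g:
  0 f-->3 g-->0
  1 f-->0 g-->1
  result₁ = ⟨0:0 1:1⟩
Path 2 = h;k:
  0 h-->1 k-->0
  1 h-->0 k-->1
  result₂ = ⟨0:0 1:1⟩
Equal? YES — commutes

Answer: COMMUTES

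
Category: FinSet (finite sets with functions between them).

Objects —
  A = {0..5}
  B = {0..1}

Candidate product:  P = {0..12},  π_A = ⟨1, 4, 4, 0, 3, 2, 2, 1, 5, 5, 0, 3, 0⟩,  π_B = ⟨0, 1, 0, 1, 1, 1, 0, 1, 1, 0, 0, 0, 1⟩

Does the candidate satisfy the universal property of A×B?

Answer: NOT A VALID PRODUCT — |P|=13 ≠ |A|·|B|=12

Derivation:
|A|·|B| = 6·2 = 12;  |P| = 13
  → cardinalities differ; no bijection possible.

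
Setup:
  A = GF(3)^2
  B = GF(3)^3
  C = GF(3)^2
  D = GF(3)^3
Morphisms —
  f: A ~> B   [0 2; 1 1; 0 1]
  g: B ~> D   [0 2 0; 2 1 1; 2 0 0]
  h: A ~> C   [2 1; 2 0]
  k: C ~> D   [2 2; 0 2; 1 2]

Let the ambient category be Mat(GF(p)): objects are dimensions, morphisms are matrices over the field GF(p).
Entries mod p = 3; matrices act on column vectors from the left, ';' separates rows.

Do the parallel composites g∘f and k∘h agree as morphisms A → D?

Answer: COMMUTES

Derivation:
Along f;g (path 1):
  e0=(1,0) f~>(0,1,0) g~>(2,1,0)
  e1=(0,1) f~>(2,1,1) g~>(2,0,1)
  ⟦path⟧₁ = [2 2; 1 0; 0 1]
Along h;k (path 2):
  e0=(1,0) h~>(2,2) k~>(2,1,0)
  e1=(0,1) h~>(1,0) k~>(2,0,1)
  ⟦path⟧₂ = [2 2; 1 0; 0 1]
Equal? equal; square commutes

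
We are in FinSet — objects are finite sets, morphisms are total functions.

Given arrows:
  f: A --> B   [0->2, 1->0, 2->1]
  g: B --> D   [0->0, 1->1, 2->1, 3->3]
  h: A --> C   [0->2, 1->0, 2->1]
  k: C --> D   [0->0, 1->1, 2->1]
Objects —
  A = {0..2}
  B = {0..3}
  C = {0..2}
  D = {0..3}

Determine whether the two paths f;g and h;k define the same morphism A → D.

Path 1 = f;g:
  0 f-->2 g-->1
  1 f-->0 g-->0
  2 f-->1 g-->1
  ⟦path⟧₁ = [0->1, 1->0, 2->1]
Path 2 = h;k:
  0 h-->2 k-->1
  1 h-->0 k-->0
  2 h-->1 k-->1
  ⟦path⟧₂ = [0->1, 1->0, 2->1]
Equal? same morphism ✓

Answer: COMMUTES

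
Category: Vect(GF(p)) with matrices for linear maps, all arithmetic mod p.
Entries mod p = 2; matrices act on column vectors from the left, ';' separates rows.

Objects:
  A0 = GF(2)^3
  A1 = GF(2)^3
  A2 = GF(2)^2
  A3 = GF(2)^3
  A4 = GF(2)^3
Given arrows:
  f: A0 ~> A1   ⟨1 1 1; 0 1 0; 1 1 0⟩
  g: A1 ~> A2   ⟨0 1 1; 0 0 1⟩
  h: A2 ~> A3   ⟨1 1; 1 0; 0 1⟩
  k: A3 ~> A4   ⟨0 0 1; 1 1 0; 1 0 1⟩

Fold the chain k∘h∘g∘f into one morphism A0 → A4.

  e0=[1,0,0] f~>[1,0,1] g~>[1,1] h~>[0,1,1] k~>[1,1,1]
  e1=[0,1,0] f~>[1,1,1] g~>[0,1] h~>[1,0,1] k~>[1,1,0]
  e2=[0,0,1] f~>[1,0,0] g~>[0,0] h~>[0,0,0] k~>[0,0,0]
⟦path⟧: ⟨1 1 0; 1 1 0; 1 0 0⟩

Answer: ⟨1 1 0; 1 1 0; 1 0 0⟩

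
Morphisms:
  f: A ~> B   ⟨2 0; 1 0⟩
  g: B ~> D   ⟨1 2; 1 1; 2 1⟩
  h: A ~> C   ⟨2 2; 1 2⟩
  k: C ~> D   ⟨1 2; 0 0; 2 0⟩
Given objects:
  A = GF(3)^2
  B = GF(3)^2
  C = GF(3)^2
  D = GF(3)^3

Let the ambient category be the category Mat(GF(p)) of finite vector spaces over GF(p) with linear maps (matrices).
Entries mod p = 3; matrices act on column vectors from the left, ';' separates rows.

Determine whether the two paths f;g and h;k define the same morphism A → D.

Along f;g (path 1):
  e0=⟨1,0⟩ f~>⟨2,1⟩ g~>⟨1,0,2⟩
  e1=⟨0,1⟩ f~>⟨0,0⟩ g~>⟨0,0,0⟩
  result₁ = ⟨1 0; 0 0; 2 0⟩
Along h;k (path 2):
  e0=⟨1,0⟩ h~>⟨2,1⟩ k~>⟨1,0,1⟩
  e1=⟨0,1⟩ h~>⟨2,2⟩ k~>⟨0,0,1⟩
  result₂ = ⟨1 0; 0 0; 1 1⟩
Equal? NO — does not commute

Answer: DOES NOT COMMUTE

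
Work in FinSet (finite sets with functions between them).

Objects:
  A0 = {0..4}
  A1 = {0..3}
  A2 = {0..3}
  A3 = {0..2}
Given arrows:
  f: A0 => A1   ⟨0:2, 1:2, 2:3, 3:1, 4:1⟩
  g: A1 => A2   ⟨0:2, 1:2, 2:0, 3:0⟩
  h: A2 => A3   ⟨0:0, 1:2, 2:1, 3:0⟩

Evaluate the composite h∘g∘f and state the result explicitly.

  0 f=>2 g=>0 h=>0
  1 f=>2 g=>0 h=>0
  2 f=>3 g=>0 h=>0
  3 f=>1 g=>2 h=>1
  4 f=>1 g=>2 h=>1
⟦path⟧: ⟨0:0, 1:0, 2:0, 3:1, 4:1⟩

Answer: ⟨0:0, 1:0, 2:0, 3:1, 4:1⟩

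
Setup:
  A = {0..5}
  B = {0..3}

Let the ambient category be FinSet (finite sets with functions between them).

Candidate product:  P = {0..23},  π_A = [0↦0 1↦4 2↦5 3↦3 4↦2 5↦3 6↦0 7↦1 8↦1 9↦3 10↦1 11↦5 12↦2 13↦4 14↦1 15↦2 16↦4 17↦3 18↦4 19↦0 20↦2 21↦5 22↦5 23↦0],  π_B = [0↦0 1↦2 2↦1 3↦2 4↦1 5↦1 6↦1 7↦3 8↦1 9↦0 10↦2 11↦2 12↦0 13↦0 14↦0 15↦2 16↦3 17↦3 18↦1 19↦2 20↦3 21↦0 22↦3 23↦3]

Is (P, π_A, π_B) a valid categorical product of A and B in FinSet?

|A|·|B| = 6·4 = 24;  |P| = 24
Check the pairing map k ↦ (π_A(k), π_B(k)):
  0 ↦ (0,0)
  1 ↦ (4,2)
  2 ↦ (5,1)
  3 ↦ (3,2)
  4 ↦ (2,1)
  5 ↦ (3,1)
  6 ↦ (0,1)
  7 ↦ (1,3)
  8 ↦ (1,1)
  9 ↦ (3,0)
  10 ↦ (1,2)
  11 ↦ (5,2)
  12 ↦ (2,0)
  13 ↦ (4,0)
  14 ↦ (1,0)
  15 ↦ (2,2)
  16 ↦ (4,3)
  17 ↦ (3,3)
  18 ↦ (4,1)
  19 ↦ (0,2)
  20 ↦ (2,3)
  21 ↦ (5,0)
  22 ↦ (5,3)
  23 ↦ (0,3)
distinct pairs in image: 24 / 24 needed
  → bijection onto A×B; projections well-typed.

Answer: VALID PRODUCT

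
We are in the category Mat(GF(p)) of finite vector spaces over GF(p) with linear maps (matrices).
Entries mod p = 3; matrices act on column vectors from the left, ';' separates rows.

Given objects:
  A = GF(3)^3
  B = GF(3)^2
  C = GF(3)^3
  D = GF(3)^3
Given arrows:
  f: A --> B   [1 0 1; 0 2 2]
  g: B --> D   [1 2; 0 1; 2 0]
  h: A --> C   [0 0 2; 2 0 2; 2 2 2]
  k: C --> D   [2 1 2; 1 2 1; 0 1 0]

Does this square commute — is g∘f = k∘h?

Answer: DOES NOT COMMUTE

Trace:
1) trace f;g:
  e0=(1,0,0) f-->(1,0) g-->(1,0,2)
  e1=(0,1,0) f-->(0,2) g-->(1,2,0)
  e2=(0,0,1) f-->(1,2) g-->(2,2,2)
  composite₁ = [1 1 2; 0 2 2; 2 0 2]
2) trace h;k:
  e0=(1,0,0) h-->(0,2,2) k-->(0,0,2)
  e1=(0,1,0) h-->(0,0,2) k-->(1,2,0)
  e2=(0,0,1) h-->(2,2,2) k-->(1,2,2)
  composite₂ = [0 1 1; 0 2 2; 2 0 2]
Equal? NO — does not commute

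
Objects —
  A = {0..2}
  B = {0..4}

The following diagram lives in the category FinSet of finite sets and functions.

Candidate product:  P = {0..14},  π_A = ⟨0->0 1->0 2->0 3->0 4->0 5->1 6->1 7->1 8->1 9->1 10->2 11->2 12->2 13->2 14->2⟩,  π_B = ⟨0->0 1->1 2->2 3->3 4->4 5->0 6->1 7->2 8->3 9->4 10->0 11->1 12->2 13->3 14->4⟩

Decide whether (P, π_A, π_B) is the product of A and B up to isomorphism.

|A|·|B| = 3·5 = 15;  |P| = 15
Check the pairing map k ↦ (π_A(k), π_B(k)):
  0 -> (0,0)
  1 -> (0,1)
  2 -> (0,2)
  3 -> (0,3)
  4 -> (0,4)
  5 -> (1,0)
  6 -> (1,1)
  7 -> (1,2)
  8 -> (1,3)
  9 -> (1,4)
  10 -> (2,0)
  11 -> (2,1)
  12 -> (2,2)
  13 -> (2,3)
  14 -> (2,4)
distinct pairs in image: 15 / 15 needed
  → bijection onto A×B; projections well-typed.

Answer: VALID PRODUCT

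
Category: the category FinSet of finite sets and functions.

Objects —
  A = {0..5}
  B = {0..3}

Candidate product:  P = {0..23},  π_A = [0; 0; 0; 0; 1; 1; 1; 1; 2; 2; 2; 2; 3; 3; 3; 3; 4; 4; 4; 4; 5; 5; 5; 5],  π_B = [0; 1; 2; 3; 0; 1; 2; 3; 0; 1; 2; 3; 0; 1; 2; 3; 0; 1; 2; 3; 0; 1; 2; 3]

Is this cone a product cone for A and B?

|A|·|B| = 6·4 = 24;  |P| = 24
Check the pairing map k ↦ (π_A(k), π_B(k)):
  0 : (0,0)
  1 : (0,1)
  2 : (0,2)
  3 : (0,3)
  4 : (1,0)
  5 : (1,1)
  6 : (1,2)
  7 : (1,3)
  8 : (2,0)
  9 : (2,1)
  10 : (2,2)
  11 : (2,3)
  12 : (3,0)
  13 : (3,1)
  14 : (3,2)
  15 : (3,3)
  16 : (4,0)
  17 : (4,1)
  18 : (4,2)
  19 : (4,3)
  20 : (5,0)
  21 : (5,1)
  22 : (5,2)
  23 : (5,3)
distinct pairs in image: 24 / 24 needed
  → bijection onto A×B; projections well-typed.

Answer: VALID PRODUCT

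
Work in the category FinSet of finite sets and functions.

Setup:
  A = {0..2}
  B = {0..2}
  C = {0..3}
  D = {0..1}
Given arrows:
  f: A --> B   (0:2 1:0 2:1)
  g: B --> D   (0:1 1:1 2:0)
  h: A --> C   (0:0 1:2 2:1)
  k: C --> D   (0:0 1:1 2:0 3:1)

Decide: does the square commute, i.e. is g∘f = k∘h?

Answer: DOES NOT COMMUTE

Derivation:
1) trace f;g:
  0 f-->2 g-->0
  1 f-->0 g-->1
  2 f-->1 g-->1
  ⟦path⟧₁ = (0:0 1:1 2:1)
2) trace h;k:
  0 h-->0 k-->0
  1 h-->2 k-->0
  2 h-->1 k-->1
  ⟦path⟧₂ = (0:0 1:0 2:1)
Equal? differ; not commutative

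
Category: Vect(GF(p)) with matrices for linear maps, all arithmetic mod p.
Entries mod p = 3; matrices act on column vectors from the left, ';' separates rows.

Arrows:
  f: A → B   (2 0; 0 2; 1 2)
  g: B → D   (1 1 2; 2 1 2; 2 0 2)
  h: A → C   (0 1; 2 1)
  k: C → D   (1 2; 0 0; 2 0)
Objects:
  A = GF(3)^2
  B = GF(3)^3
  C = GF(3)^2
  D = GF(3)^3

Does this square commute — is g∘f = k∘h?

Answer: DOES NOT COMMUTE

Trace:
1) trace f;g:
  e0=(1,0) f→(2,0,1) g→(1,0,0)
  e1=(0,1) f→(0,2,2) g→(0,0,1)
  ⟦path⟧₁ = (1 0; 0 0; 0 1)
2) trace h;k:
  e0=(1,0) h→(0,2) k→(1,0,0)
  e1=(0,1) h→(1,1) k→(0,0,2)
  ⟦path⟧₂ = (1 0; 0 0; 0 2)
Equal? NO — does not commute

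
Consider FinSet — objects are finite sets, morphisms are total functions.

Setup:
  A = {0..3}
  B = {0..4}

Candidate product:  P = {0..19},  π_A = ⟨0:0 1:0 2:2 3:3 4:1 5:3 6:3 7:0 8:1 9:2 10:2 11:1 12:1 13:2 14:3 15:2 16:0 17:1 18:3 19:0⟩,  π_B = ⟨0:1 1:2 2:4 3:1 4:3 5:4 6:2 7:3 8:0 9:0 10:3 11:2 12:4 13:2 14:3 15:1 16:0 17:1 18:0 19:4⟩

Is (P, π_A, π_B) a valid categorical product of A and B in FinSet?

Answer: VALID PRODUCT

Work:
|A|·|B| = 4·5 = 20;  |P| = 20
Check the pairing map k ↦ (π_A(k), π_B(k)):
  0 : (0,1)
  1 : (0,2)
  2 : (2,4)
  3 : (3,1)
  4 : (1,3)
  5 : (3,4)
  6 : (3,2)
  7 : (0,3)
  8 : (1,0)
  9 : (2,0)
  10 : (2,3)
  11 : (1,2)
  12 : (1,4)
  13 : (2,2)
  14 : (3,3)
  15 : (2,1)
  16 : (0,0)
  17 : (1,1)
  18 : (3,0)
  19 : (0,4)
distinct pairs in image: 20 / 20 needed
  → bijection onto A×B; projections well-typed.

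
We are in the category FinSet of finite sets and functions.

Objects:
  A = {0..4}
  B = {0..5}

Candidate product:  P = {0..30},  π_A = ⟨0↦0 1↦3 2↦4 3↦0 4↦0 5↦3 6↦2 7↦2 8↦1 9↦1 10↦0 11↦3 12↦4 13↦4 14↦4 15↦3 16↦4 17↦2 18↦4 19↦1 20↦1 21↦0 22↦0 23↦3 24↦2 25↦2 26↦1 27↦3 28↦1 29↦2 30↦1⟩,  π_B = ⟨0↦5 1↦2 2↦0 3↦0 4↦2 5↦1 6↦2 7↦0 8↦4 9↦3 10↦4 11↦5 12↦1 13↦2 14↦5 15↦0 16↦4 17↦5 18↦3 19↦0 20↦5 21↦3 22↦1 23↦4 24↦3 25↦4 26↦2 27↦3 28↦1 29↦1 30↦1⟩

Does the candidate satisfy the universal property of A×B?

Answer: NOT A VALID PRODUCT — |P|=31 ≠ |A|·|B|=30

Trace:
|A|·|B| = 5·6 = 30;  |P| = 31
  → cardinalities differ; no bijection possible.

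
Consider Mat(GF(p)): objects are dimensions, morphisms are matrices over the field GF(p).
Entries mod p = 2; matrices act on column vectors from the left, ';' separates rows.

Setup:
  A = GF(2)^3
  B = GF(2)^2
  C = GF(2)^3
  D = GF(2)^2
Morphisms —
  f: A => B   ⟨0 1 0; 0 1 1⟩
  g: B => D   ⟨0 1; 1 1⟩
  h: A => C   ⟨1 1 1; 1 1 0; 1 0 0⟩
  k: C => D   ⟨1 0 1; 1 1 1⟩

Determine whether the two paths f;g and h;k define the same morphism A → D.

1) trace f;g:
  e0=[1,0,0] f=>[0,0] g=>[0,0]
  e1=[0,1,0] f=>[1,1] g=>[1,0]
  e2=[0,0,1] f=>[0,1] g=>[1,1]
  composite₁ = ⟨0 1 1; 0 0 1⟩
2) trace h;k:
  e0=[1,0,0] h=>[1,1,1] k=>[0,1]
  e1=[0,1,0] h=>[1,1,0] k=>[1,0]
  e2=[0,0,1] h=>[1,0,0] k=>[1,1]
  composite₂ = ⟨0 1 1; 1 0 1⟩
Equal? distinct morphisms ✗

Answer: DOES NOT COMMUTE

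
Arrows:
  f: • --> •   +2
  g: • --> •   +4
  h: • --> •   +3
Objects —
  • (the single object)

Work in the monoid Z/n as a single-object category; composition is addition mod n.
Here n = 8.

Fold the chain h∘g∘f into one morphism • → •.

  0 +2≡2 +4≡6 +3≡1  (mod 8)
result: +1

Answer: +1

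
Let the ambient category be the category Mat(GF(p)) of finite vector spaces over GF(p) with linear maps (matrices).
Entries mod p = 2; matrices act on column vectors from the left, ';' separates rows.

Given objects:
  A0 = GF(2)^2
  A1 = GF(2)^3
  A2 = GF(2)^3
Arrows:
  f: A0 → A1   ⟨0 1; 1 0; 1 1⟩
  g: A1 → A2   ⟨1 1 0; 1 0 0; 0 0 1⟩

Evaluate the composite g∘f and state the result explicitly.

  e0=⟨1,0⟩ f→⟨0,1,1⟩ g→⟨1,0,1⟩
  e1=⟨0,1⟩ f→⟨1,0,1⟩ g→⟨1,1,1⟩
⟦path⟧: ⟨1 1; 0 1; 1 1⟩

Answer: ⟨1 1; 0 1; 1 1⟩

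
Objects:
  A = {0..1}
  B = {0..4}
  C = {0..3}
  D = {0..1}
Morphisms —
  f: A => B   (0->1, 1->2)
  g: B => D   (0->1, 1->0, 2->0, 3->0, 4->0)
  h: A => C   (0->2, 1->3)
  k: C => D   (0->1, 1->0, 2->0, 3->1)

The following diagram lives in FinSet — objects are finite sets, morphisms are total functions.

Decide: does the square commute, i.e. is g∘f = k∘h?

Answer: DOES NOT COMMUTE

Derivation:
1) trace f;g:
  0 f=>1 g=>0
  1 f=>2 g=>0
  result₁ = (0->0, 1->0)
2) trace h;k:
  0 h=>2 k=>0
  1 h=>3 k=>1
  result₂ = (0->0, 1->1)
Equal? NO — does not commute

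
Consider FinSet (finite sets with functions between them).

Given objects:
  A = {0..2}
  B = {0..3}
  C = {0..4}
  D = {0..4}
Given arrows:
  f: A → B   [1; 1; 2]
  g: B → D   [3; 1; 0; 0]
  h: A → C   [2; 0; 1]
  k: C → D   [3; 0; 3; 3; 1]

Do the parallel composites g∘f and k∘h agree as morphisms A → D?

Path 1 = f;g:
  0 f→1 g→1
  1 f→1 g→1
  2 f→2 g→0
  ⟦path⟧₁ = [1; 1; 0]
Path 2 = h;k:
  0 h→2 k→3
  1 h→0 k→3
  2 h→1 k→0
  ⟦path⟧₂ = [3; 3; 0]
Equal? distinct morphisms ✗

Answer: DOES NOT COMMUTE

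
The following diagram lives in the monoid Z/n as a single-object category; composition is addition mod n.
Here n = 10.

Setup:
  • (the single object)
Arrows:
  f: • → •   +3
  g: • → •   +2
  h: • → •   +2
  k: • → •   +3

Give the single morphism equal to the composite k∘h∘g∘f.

Answer: +0

Trace:
  0 +3≡3 +2≡5 +2≡7 +3≡0  (mod 10)
⟦path⟧: +0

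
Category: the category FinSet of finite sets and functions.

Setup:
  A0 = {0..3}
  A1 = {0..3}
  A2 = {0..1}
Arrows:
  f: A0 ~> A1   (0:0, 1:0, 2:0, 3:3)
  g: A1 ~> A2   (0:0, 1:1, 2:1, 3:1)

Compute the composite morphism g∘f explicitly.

  0 f~>0 g~>0
  1 f~>0 g~>0
  2 f~>0 g~>0
  3 f~>3 g~>1
composite: (0:0, 1:0, 2:0, 3:1)

Answer: (0:0, 1:0, 2:0, 3:1)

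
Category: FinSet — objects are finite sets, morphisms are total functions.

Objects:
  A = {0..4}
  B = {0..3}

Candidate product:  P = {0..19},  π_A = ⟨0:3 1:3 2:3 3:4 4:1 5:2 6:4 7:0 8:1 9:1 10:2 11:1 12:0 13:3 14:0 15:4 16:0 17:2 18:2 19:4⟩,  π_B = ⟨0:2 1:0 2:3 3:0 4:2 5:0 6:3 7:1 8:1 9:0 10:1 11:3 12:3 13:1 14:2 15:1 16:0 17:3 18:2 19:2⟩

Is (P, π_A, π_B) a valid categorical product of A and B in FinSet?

|A|·|B| = 5·4 = 20;  |P| = 20
Check the pairing map k ↦ (π_A(k), π_B(k)):
  0 : (3,2)
  1 : (3,0)
  2 : (3,3)
  3 : (4,0)
  4 : (1,2)
  5 : (2,0)
  6 : (4,3)
  7 : (0,1)
  8 : (1,1)
  9 : (1,0)
  10 : (2,1)
  11 : (1,3)
  12 : (0,3)
  13 : (3,1)
  14 : (0,2)
  15 : (4,1)
  16 : (0,0)
  17 : (2,3)
  18 : (2,2)
  19 : (4,2)
distinct pairs in image: 20 / 20 needed
  → bijection onto A×B; projections well-typed.

Answer: VALID PRODUCT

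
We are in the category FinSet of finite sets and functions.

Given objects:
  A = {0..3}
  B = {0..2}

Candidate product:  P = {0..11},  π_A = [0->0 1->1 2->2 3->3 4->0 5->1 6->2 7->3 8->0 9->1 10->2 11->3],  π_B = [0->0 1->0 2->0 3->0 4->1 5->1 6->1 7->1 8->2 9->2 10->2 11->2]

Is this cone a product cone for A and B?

|A|·|B| = 4·3 = 12;  |P| = 12
Check the pairing map k ↦ (π_A(k), π_B(k)):
  0 -> (0,0)
  1 -> (1,0)
  2 -> (2,0)
  3 -> (3,0)
  4 -> (0,1)
  5 -> (1,1)
  6 -> (2,1)
  7 -> (3,1)
  8 -> (0,2)
  9 -> (1,2)
  10 -> (2,2)
  11 -> (3,2)
distinct pairs in image: 12 / 12 needed
  → bijection onto A×B; projections well-typed.

Answer: VALID PRODUCT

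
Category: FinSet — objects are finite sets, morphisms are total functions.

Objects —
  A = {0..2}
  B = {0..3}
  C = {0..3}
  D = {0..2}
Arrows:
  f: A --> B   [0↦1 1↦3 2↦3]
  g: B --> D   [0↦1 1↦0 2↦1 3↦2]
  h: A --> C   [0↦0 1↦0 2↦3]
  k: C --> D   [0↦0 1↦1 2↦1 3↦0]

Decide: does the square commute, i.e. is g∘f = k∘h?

Along f;g (path 1):
  0 f-->1 g-->0
  1 f-->3 g-->2
  2 f-->3 g-->2
  composite₁ = [0↦0 1↦2 2↦2]
Along h;k (path 2):
  0 h-->0 k-->0
  1 h-->0 k-->0
  2 h-->3 k-->0
  composite₂ = [0↦0 1↦0 2↦0]
Equal? NO — does not commute

Answer: DOES NOT COMMUTE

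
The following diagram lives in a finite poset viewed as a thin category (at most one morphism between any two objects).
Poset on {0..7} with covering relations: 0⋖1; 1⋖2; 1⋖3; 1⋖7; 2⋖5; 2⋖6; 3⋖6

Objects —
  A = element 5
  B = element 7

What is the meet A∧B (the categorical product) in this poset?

Answer: A∧B = 1

Work:
{x : x<=A ∧ x<=B} = {0,1}  (A=5, B=7)
  0 <= 1
  1 <= 1
glb = 1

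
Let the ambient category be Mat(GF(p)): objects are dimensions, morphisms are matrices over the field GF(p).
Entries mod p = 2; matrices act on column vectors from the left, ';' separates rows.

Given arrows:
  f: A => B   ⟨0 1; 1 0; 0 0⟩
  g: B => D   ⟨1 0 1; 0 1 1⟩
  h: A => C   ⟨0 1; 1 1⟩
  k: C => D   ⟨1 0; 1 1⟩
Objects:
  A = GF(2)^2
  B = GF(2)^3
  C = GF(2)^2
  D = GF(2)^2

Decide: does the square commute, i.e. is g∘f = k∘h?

Answer: COMMUTES

Trace:
Along f;g (path 1):
  e0=(1,0) f=>(0,1,0) g=>(0,1)
  e1=(0,1) f=>(1,0,0) g=>(1,0)
  result₁ = ⟨0 1; 1 0⟩
Along h;k (path 2):
  e0=(1,0) h=>(0,1) k=>(0,1)
  e1=(0,1) h=>(1,1) k=>(1,0)
  result₂ = ⟨0 1; 1 0⟩
Equal? equal; square commutes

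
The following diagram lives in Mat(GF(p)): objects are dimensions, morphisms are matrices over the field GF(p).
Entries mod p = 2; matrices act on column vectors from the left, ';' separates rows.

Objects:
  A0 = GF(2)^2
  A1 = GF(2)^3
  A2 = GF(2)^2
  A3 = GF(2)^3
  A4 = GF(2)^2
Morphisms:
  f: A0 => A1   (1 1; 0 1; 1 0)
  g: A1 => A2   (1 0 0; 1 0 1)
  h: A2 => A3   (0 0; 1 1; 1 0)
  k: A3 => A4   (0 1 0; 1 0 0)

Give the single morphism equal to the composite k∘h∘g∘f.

Answer: (1 0; 0 0)

Derivation:
  e0=[1,0] f=>[1,0,1] g=>[1,0] h=>[0,1,1] k=>[1,0]
  e1=[0,1] f=>[1,1,0] g=>[1,1] h=>[0,0,1] k=>[0,0]
result: (1 0; 0 0)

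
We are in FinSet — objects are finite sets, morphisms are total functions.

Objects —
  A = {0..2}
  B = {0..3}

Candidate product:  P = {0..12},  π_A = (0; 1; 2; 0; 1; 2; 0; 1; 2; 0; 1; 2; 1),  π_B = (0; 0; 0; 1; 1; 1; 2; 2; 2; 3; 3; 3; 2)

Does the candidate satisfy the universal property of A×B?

|A|·|B| = 3·4 = 12;  |P| = 13
  → cardinalities differ; no bijection possible.

Answer: NOT A VALID PRODUCT — |P|=13 ≠ |A|·|B|=12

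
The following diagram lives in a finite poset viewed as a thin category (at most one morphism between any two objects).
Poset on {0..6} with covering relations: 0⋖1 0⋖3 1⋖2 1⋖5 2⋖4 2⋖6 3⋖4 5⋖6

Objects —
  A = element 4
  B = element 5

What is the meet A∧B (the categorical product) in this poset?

Common predecessors of 4,5: {0,1}
  0 ⊑ 1
  1 ⊑ 1
glb = 1

Answer: A∧B = 1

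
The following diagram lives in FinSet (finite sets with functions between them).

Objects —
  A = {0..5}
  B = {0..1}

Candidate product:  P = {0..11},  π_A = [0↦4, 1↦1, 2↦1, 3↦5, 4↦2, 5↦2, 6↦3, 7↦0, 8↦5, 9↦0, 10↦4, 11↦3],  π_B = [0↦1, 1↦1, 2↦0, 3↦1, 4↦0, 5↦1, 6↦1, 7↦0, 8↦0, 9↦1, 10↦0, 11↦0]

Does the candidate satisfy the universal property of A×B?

Answer: VALID PRODUCT

Derivation:
|A|·|B| = 6·2 = 12;  |P| = 12
Check the pairing map k ↦ (π_A(k), π_B(k)):
  0 ↦ (4,1)
  1 ↦ (1,1)
  2 ↦ (1,0)
  3 ↦ (5,1)
  4 ↦ (2,0)
  5 ↦ (2,1)
  6 ↦ (3,1)
  7 ↦ (0,0)
  8 ↦ (5,0)
  9 ↦ (0,1)
  10 ↦ (4,0)
  11 ↦ (3,0)
distinct pairs in image: 12 / 12 needed
  → bijection onto A×B; projections well-typed.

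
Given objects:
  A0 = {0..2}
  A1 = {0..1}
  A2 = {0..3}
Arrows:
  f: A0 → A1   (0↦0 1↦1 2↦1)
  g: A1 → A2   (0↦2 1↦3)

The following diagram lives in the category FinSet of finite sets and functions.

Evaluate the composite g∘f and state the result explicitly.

  0 f→0 g→2
  1 f→1 g→3
  2 f→1 g→3
⟦path⟧: (0↦2 1↦3 2↦3)

Answer: (0↦2 1↦3 2↦3)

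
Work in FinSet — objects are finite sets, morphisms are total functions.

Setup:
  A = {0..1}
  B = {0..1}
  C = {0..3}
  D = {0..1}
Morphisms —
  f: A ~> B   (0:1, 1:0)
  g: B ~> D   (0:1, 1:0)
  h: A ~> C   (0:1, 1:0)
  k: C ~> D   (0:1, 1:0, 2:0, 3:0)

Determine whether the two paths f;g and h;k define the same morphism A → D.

Path 1 = f;g:
  0 f~>1 g~>0
  1 f~>0 g~>1
  result₁ = (0:0, 1:1)
Path 2 = h;k:
  0 h~>1 k~>0
  1 h~>0 k~>1
  result₂ = (0:0, 1:1)
Equal? same morphism ✓

Answer: COMMUTES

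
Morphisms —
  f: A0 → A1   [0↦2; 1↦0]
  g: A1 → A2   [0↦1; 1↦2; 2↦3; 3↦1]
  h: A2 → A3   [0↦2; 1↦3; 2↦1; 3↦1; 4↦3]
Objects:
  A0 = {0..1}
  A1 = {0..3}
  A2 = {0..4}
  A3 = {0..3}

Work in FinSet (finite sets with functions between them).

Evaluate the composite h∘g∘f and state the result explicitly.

Answer: [0↦1; 1↦3]

Trace:
  0 f→2 g→3 h→1
  1 f→0 g→1 h→3
composite: [0↦1; 1↦3]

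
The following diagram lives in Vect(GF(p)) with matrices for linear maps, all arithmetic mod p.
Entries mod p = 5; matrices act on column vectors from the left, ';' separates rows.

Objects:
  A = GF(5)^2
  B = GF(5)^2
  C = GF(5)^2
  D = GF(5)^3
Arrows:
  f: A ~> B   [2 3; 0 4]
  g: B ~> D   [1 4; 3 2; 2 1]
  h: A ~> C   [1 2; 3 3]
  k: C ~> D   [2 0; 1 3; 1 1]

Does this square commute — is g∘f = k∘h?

Answer: DOES NOT COMMUTE

Work:
Path 1 = f;g:
  e0=(1,0) f~>(2,0) g~>(2,1,4)
  e1=(0,1) f~>(3,4) g~>(4,2,0)
  composite₁ = [2 4; 1 2; 4 0]
Path 2 = h;k:
  e0=(1,0) h~>(1,3) k~>(2,0,4)
  e1=(0,1) h~>(2,3) k~>(4,1,0)
  composite₂ = [2 4; 0 1; 4 0]
Equal? differ; not commutative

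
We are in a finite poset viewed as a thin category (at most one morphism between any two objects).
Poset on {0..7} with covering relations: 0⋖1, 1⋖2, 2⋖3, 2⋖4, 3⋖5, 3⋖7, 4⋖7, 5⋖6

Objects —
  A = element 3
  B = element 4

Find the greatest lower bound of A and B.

Answer: A∧B = 2

Trace:
{x : x≤A ∧ x≤B} = {0,1,2}  (A=3, B=4)
  0 ≤ 2
  1 ≤ 2
  2 ≤ 2
glb = 2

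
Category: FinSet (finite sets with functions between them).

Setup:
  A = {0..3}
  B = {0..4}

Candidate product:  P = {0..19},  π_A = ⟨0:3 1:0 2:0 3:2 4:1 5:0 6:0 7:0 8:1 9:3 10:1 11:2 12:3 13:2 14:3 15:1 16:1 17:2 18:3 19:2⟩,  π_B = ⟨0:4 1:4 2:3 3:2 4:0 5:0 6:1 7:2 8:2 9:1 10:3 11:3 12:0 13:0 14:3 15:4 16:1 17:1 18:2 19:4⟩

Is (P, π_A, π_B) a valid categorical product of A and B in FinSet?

Answer: VALID PRODUCT

Work:
|A|·|B| = 4·5 = 20;  |P| = 20
Check the pairing map k ↦ (π_A(k), π_B(k)):
  0 : (3,4)
  1 : (0,4)
  2 : (0,3)
  3 : (2,2)
  4 : (1,0)
  5 : (0,0)
  6 : (0,1)
  7 : (0,2)
  8 : (1,2)
  9 : (3,1)
  10 : (1,3)
  11 : (2,3)
  12 : (3,0)
  13 : (2,0)
  14 : (3,3)
  15 : (1,4)
  16 : (1,1)
  17 : (2,1)
  18 : (3,2)
  19 : (2,4)
distinct pairs in image: 20 / 20 needed
  → bijection onto A×B; projections well-typed.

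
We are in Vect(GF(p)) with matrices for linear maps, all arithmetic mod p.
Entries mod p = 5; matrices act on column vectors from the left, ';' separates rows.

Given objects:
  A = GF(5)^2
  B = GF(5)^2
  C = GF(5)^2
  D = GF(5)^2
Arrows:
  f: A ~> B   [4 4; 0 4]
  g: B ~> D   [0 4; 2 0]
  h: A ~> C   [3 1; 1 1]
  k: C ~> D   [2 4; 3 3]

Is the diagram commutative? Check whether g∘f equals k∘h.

Path 1 = f;g:
  e0=⟨1,0⟩ f~>⟨4,0⟩ g~>⟨0,3⟩
  e1=⟨0,1⟩ f~>⟨4,4⟩ g~>⟨1,3⟩
  ⟦path⟧₁ = [0 1; 3 3]
Path 2 = h;k:
  e0=⟨1,0⟩ h~>⟨3,1⟩ k~>⟨0,2⟩
  e1=⟨0,1⟩ h~>⟨1,1⟩ k~>⟨1,1⟩
  ⟦path⟧₂ = [0 1; 2 1]
Equal? differ; not commutative

Answer: DOES NOT COMMUTE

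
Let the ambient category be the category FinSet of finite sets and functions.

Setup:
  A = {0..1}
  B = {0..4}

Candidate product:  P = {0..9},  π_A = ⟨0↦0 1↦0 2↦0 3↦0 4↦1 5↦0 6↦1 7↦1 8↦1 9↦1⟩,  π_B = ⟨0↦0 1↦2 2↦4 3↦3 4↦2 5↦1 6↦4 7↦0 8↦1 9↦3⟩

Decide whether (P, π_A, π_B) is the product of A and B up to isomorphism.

Answer: VALID PRODUCT

Work:
|A|·|B| = 2·5 = 10;  |P| = 10
Check the pairing map k ↦ (π_A(k), π_B(k)):
  0 ↦ (0,0)
  1 ↦ (0,2)
  2 ↦ (0,4)
  3 ↦ (0,3)
  4 ↦ (1,2)
  5 ↦ (0,1)
  6 ↦ (1,4)
  7 ↦ (1,0)
  8 ↦ (1,1)
  9 ↦ (1,3)
distinct pairs in image: 10 / 10 needed
  → bijection onto A×B; projections well-typed.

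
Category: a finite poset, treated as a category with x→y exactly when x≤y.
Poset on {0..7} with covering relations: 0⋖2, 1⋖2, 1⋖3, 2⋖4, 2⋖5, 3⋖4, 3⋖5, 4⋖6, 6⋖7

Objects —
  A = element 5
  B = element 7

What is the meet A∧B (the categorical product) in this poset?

Lower bounds of A=5 and B=7: {0,1,2,3}
  maximal lower bounds 2 and 3 are incomparable: neither 2<=3 nor 3<=2
→ no greatest lower bound exists

Answer: NO MEET EXISTS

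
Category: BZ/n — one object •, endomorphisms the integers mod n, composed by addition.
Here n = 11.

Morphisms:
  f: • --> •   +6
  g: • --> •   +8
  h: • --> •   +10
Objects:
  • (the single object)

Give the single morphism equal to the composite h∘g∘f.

Answer: +2

Trace:
  0 +6≡6 +8≡3 +10≡2  (mod 11)
result: +2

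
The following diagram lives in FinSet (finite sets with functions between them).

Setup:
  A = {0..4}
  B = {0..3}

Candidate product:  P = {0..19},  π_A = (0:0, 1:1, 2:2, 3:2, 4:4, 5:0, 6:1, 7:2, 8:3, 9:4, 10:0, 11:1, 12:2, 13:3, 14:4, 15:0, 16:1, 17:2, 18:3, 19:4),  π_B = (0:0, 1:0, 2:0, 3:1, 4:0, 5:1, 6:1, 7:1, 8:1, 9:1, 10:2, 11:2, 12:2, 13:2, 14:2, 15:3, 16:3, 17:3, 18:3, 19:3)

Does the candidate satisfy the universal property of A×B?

Answer: NOT A VALID PRODUCT — duplicate pair at indices 7,3

Derivation:
|A|·|B| = 5·4 = 20;  |P| = 20
Check the pairing map k ↦ (π_A(k), π_B(k)):
  0 : (0,0)
  1 : (1,0)
  2 : (2,0)
  3 : (2,1)
  4 : (4,0)
  5 : (0,1)
  6 : (1,1)
  7 : (2,1)  ✗ repeats pair of k=3
  8 : (3,1)
  9 : (4,1)
  10 : (0,2)
  11 : (1,2)
  12 : (2,2)
  13 : (3,2)
  14 : (4,2)
  15 : (0,3)
  16 : (1,3)
  17 : (2,3)
  18 : (3,3)
  19 : (4,3)
distinct pairs in image: 19 / 20 needed
  → (2,1) hit at k=3 and k=7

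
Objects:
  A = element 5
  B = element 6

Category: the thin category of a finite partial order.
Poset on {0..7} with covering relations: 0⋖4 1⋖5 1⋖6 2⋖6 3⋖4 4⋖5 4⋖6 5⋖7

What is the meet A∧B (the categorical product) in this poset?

Answer: NO MEET EXISTS

Derivation:
Common predecessors of 5,6: {0,1,3,4}
  maximal lower bounds 1 and 4 are incomparable: neither 1⊑4 nor 4⊑1
→ no greatest lower bound exists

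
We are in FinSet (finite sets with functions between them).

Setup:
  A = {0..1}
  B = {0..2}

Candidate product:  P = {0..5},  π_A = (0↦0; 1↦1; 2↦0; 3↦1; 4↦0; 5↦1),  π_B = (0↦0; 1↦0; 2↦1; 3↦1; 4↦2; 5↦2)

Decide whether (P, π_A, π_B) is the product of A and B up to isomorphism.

|A|·|B| = 2·3 = 6;  |P| = 6
Check the pairing map k ↦ (π_A(k), π_B(k)):
  0 ↦ (0,0)
  1 ↦ (1,0)
  2 ↦ (0,1)
  3 ↦ (1,1)
  4 ↦ (0,2)
  5 ↦ (1,2)
distinct pairs in image: 6 / 6 needed
  → bijection onto A×B; projections well-typed.

Answer: VALID PRODUCT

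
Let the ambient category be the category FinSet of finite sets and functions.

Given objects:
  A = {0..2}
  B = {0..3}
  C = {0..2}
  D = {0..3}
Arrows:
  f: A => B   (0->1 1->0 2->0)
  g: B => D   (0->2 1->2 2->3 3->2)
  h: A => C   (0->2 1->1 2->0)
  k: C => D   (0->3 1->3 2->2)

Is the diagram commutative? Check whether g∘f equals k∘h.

Answer: DOES NOT COMMUTE

Derivation:
Along f;g (path 1):
  0 f=>1 g=>2
  1 f=>0 g=>2
  2 f=>0 g=>2
  result₁ = (0->2 1->2 2->2)
Along h;k (path 2):
  0 h=>2 k=>2
  1 h=>1 k=>3
  2 h=>0 k=>3
  result₂ = (0->2 1->3 2->3)
Equal? distinct morphisms ✗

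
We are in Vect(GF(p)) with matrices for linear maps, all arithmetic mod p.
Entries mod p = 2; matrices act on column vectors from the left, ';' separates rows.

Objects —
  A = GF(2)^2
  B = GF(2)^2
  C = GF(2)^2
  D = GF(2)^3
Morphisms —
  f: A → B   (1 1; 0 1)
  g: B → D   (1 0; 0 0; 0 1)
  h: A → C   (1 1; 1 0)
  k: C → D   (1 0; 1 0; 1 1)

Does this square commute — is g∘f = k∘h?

Path 1 = f;g:
  e0=(1,0) f→(1,0) g→(1,0,0)
  e1=(0,1) f→(1,1) g→(1,0,1)
  result₁ = (1 1; 0 0; 0 1)
Path 2 = h;k:
  e0=(1,0) h→(1,1) k→(1,1,0)
  e1=(0,1) h→(1,0) k→(1,1,1)
  result₂ = (1 1; 1 1; 0 1)
Equal? differ; not commutative

Answer: DOES NOT COMMUTE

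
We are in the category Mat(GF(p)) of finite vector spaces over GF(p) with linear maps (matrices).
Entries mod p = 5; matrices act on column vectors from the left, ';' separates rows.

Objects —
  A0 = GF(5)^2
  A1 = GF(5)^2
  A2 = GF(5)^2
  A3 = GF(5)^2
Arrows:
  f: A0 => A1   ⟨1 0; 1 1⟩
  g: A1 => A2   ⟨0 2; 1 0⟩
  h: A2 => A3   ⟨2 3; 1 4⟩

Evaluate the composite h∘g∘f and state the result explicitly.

  e0=⟨1,0⟩ f=>⟨1,1⟩ g=>⟨2,1⟩ h=>⟨2,1⟩
  e1=⟨0,1⟩ f=>⟨0,1⟩ g=>⟨2,0⟩ h=>⟨4,2⟩
⟦path⟧: ⟨2 4; 1 2⟩

Answer: ⟨2 4; 1 2⟩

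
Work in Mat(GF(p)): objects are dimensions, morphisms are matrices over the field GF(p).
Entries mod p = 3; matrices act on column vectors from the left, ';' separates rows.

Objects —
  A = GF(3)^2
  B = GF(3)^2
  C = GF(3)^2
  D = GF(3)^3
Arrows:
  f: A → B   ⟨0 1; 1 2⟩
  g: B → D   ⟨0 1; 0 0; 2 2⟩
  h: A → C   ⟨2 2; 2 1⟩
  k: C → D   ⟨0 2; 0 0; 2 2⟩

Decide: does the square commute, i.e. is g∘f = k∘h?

Along f;g (path 1):
  e0=(1,0) f→(0,1) g→(1,0,2)
  e1=(0,1) f→(1,2) g→(2,0,0)
  result₁ = ⟨1 2; 0 0; 2 0⟩
Along h;k (path 2):
  e0=(1,0) h→(2,2) k→(1,0,2)
  e1=(0,1) h→(2,1) k→(2,0,0)
  result₂ = ⟨1 2; 0 0; 2 0⟩
Equal? equal; square commutes

Answer: COMMUTES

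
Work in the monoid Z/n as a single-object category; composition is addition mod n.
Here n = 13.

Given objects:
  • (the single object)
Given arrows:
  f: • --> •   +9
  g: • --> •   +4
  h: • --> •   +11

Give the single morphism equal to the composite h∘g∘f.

  0 +9≡9 +4≡0 +11≡11  (mod 13)
result: +11

Answer: +11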